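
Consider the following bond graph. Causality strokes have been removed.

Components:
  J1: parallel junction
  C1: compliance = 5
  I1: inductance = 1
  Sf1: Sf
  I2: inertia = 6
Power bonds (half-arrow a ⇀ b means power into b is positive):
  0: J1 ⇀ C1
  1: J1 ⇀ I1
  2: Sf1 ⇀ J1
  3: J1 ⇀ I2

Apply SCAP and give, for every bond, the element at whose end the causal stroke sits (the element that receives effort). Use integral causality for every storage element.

b0 |J1
b1 |I1
b2 |Sf1
b3 |I2

β2 stroke at Sf1  (Sf1 fixes flow; stroke at Sf1)
β0 stroke at J1  (C1 integral (e out))
β1 stroke at I1  (J1 effort already set via bond 0)
β3 stroke at I2  (J1: bond 0 brought effort, rest push out)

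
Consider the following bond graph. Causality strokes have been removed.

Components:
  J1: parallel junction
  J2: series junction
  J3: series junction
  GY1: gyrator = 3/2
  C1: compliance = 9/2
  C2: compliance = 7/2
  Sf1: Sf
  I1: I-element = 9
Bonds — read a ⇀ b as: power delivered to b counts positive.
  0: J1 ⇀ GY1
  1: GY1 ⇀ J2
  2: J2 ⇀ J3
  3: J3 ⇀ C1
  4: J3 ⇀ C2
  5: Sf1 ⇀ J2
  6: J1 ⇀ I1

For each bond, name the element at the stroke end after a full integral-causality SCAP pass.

β5 →Sf1  (Sf1 (Sf) sets flow on bond)
β1 →J2  (J2 flow already set via bond 5)
β2 →J2  (J2 flow already set via bond 5)
β3 →J3  (J3: bond 2 brought flow, rest push out)
β4 →J3  (J3 flow already set via bond 2)
β0 →J1  (through GY1, causality inverts; strokes same side of GY1)
β6 →I1  (common-e at J1 fixed by 0)

β0 stroke at J1
β1 stroke at J2
β2 stroke at J2
β3 stroke at J3
β4 stroke at J3
β5 stroke at Sf1
β6 stroke at I1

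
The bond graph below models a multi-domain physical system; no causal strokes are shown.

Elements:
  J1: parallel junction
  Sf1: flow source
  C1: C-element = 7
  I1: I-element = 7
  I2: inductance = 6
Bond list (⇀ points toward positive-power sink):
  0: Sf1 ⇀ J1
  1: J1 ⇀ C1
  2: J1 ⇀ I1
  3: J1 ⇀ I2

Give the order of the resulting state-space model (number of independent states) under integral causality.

β0 →Sf1  (Sf1 (Sf) sets flow on bond)
β1 →J1  (C1 integral (e out))
β2 →I1  (0-jn J1 has e-setter on 1)
β3 →I2  (J1: bond 1 brought effort, rest push out)

3  (C1, I1, I2 all integral)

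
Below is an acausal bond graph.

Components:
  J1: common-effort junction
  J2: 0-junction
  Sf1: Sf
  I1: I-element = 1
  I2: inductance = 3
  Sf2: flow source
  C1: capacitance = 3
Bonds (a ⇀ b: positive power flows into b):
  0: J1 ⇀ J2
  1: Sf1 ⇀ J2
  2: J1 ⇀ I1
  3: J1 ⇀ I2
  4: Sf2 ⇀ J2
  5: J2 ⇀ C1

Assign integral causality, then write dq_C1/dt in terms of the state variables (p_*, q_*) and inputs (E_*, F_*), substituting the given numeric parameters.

bond 1 stroke at Sf1  (Sf1 (Sf) sets flow on bond)
bond 4 stroke at Sf2  (source Sf2 imposes f)
bond 2 stroke at I1  (I1 integral (f out))
bond 3 stroke at I2  (I2: I, integral causality)
bond 0 stroke at J1  (closing 0-jn rule on J1)
bond 5 stroke at J2  (J2 needs exactly one e-in)

dq_C1/dt = F_Sf1 + F_Sf2 - p_I1 - p_I2/3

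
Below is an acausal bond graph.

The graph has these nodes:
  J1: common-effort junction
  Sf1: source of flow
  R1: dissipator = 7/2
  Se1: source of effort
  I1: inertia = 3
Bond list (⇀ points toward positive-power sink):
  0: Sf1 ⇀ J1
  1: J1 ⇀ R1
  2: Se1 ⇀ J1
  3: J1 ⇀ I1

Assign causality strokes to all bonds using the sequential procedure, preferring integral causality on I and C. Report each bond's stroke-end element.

#0 →Sf1
#1 →R1
#2 →J1
#3 →I1

#0 |Sf1  (Sf1 (Sf) sets flow on bond)
#2 |J1  (Se1 (Se) sets effort on bond)
#1 |R1  (0-jn J1 has e-setter on 2)
#3 |I1  (J1 effort already set via bond 2)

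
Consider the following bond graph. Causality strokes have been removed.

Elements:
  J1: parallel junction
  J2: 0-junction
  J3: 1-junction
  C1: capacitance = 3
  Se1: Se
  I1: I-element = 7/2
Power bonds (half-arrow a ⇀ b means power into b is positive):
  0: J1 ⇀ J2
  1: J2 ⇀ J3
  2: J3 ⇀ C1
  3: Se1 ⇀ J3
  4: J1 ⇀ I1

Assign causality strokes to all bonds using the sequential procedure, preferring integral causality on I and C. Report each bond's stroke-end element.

b3 stroke→J3  (Se1: effort source, stroke at far end)
b2 stroke→J3  (prefer integral on C1)
b1 stroke→J2  (J3: last free bond brings flow in)
b0 stroke→J1  (common-e at J2 fixed by 1)
b4 stroke→I1  (common-e at J1 fixed by 0)

#0 stroke→J1
#1 stroke→J2
#2 stroke→J3
#3 stroke→J3
#4 stroke→I1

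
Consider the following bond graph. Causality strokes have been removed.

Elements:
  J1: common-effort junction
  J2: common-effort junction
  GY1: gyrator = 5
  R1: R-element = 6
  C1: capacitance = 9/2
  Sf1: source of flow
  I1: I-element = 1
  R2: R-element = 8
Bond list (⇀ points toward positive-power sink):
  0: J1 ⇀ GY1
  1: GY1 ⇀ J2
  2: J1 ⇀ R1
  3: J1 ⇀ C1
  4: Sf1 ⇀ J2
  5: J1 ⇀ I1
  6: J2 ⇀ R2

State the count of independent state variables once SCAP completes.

b4 →Sf1  (Sf1: flow source, stroke at near end)
b3 →J1  (prefer integral on C1)
b0 →GY1  (J1 effort already set via bond 3)
b2 →R1  (J1 effort already set via bond 3)
b5 →I1  (0-jn J1 has e-setter on 3)
b1 →GY1  (GY1: gyrator matches bond 0)
b6 →J2  (J2 needs exactly one e-in)

2  (C1, I1 all integral)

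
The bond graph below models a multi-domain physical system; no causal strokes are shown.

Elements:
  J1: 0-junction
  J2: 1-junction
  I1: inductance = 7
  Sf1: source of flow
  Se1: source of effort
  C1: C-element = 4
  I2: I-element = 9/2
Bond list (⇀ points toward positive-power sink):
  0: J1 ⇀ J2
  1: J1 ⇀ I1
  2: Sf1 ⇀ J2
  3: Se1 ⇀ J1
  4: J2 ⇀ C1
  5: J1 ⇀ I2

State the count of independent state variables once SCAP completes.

bond 2 |Sf1  (source Sf1 imposes f)
bond 3 |J1  (Se1: effort source, stroke at far end)
bond 0 |J2  (J1 effort already set via bond 3)
bond 1 |I1  (J1: bond 3 brought effort, rest push out)
bond 5 |I2  (common-e at J1 fixed by 3)
bond 4 |J2  (J2: bond 2 brought flow, rest push out)

3  (C1, I1, I2 all integral)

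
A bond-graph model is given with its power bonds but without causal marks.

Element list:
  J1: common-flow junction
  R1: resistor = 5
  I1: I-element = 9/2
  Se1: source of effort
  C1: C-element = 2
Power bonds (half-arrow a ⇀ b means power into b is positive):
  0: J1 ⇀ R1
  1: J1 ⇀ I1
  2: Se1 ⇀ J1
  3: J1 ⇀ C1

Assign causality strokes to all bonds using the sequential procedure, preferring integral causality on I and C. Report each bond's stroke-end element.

b2 stroke→J1  (Se1 fixes effort; stroke away)
b1 stroke→I1  (I1: I, integral causality)
b0 stroke→J1  (J1 flow already set via bond 1)
b3 stroke→J1  (J1: bond 1 brought flow, rest push out)

bond 0 |J1
bond 1 |I1
bond 2 |J1
bond 3 |J1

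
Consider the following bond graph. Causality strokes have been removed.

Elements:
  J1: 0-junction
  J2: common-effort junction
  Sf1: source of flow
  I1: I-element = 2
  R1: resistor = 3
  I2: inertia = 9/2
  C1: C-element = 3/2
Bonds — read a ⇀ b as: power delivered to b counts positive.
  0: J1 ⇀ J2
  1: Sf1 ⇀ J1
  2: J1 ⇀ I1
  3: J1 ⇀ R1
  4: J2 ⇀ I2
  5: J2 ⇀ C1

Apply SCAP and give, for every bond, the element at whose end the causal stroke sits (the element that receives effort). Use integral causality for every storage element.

β0 stroke at J1
β1 stroke at Sf1
β2 stroke at I1
β3 stroke at R1
β4 stroke at I2
β5 stroke at J2

b1 stroke→Sf1  (Sf1: flow source, stroke at near end)
b2 stroke→I1  (I1 outputs flow p/I1)
b4 stroke→I2  (I2 outputs flow p/I2)
b5 stroke→J2  (prefer integral on C1)
b0 stroke→J1  (common-e at J2 fixed by 5)
b3 stroke→R1  (J1: bond 0 brought effort, rest push out)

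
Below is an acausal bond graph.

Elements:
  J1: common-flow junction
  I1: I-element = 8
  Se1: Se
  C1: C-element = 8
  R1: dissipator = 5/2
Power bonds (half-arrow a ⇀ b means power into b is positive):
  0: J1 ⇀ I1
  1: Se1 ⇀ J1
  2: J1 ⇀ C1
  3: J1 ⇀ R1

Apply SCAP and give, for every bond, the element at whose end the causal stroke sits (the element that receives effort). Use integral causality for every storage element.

bond 0 →I1
bond 1 →J1
bond 2 →J1
bond 3 →J1

#1 stroke→J1  (source Se1 imposes e)
#0 stroke→I1  (prefer integral on I1)
#2 stroke→J1  (1-jn J1 has f-setter on 0)
#3 stroke→J1  (1-jn J1 has f-setter on 0)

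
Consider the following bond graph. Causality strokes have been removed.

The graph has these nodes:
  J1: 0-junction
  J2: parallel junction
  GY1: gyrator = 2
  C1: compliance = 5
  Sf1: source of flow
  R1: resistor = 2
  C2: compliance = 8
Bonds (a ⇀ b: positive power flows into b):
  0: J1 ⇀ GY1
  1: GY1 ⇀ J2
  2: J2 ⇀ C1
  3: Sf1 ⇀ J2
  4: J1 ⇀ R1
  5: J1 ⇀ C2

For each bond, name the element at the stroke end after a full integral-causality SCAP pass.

bond 0 →GY1
bond 1 →GY1
bond 2 →J2
bond 3 →Sf1
bond 4 →R1
bond 5 →J1

b3 stroke at Sf1  (source Sf1 imposes f)
b2 stroke at J2  (C1 outputs effort q/C1)
b1 stroke at GY1  (J2: bond 2 brought effort, rest push out)
b0 stroke at GY1  (through GY1, causality inverts; strokes same side of GY1)
b5 stroke at J1  (C2 integral (e out))
b4 stroke at R1  (J1 effort already set via bond 5)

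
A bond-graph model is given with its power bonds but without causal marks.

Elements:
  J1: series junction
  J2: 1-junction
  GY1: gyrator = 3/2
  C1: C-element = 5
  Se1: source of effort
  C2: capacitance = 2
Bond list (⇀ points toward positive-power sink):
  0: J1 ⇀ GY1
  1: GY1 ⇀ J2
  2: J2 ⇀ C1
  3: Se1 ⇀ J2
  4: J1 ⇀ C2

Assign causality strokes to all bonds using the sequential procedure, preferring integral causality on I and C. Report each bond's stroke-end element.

bond 0 |GY1
bond 1 |GY1
bond 2 |J2
bond 3 |J2
bond 4 |J1

β3 |J2  (Se1 (Se) sets effort on bond)
β2 |J2  (prefer integral on C1)
β1 |GY1  (only one flow-in slot at J2)
β0 |GY1  (GY1: gyrator matches bond 1)
β4 |J1  (1-jn J1 has f-setter on 0)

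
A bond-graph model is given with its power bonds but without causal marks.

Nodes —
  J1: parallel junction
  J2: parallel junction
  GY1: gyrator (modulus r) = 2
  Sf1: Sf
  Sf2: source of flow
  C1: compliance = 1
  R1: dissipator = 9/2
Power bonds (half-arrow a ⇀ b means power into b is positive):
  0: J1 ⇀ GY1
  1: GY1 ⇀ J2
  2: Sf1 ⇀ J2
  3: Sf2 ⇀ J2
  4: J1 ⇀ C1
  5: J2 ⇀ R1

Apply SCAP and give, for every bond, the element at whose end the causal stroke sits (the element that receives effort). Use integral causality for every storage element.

#0 |GY1
#1 |GY1
#2 |Sf1
#3 |Sf2
#4 |J1
#5 |J2

bond 2 stroke at Sf1  (Sf1 fixes flow; stroke at Sf1)
bond 3 stroke at Sf2  (Sf2: flow source, stroke at near end)
bond 4 stroke at J1  (C1 integral (e out))
bond 0 stroke at GY1  (0-jn J1 has e-setter on 4)
bond 1 stroke at GY1  (GY1 both-in/both-out from 0)
bond 5 stroke at J2  (J2 needs exactly one e-in)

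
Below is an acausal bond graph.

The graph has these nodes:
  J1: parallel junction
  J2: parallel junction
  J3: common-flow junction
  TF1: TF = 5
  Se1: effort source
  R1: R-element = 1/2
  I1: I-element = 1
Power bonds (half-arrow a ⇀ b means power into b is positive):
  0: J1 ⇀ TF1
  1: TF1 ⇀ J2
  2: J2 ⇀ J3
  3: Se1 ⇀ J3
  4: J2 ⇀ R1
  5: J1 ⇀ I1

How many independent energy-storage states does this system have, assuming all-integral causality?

1  (I1 all integral)

#3 |J3  (source Se1 imposes e)
#2 |J2  (closing 1-jn rule on J3)
#1 |TF1  (0-jn J2 has e-setter on 2)
#4 |R1  (common-e at J2 fixed by 2)
#0 |J1  (through TF1, causality passes straight; one stroke at TF1)
#5 |I1  (0-jn J1 has e-setter on 0)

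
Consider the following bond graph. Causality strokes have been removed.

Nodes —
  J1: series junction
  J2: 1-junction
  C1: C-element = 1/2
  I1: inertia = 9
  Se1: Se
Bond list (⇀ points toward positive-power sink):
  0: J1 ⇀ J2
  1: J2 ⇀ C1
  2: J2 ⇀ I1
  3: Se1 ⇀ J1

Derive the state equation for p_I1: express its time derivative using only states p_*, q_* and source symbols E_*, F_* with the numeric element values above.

dp_I1/dt = E_Se1 - 2*q_C1

b3 stroke at J1  (Se1 (Se) sets effort on bond)
b0 stroke at J2  (J1: last free bond brings flow in)
b1 stroke at J2  (prefer integral on C1)
b2 stroke at I1  (J2 needs exactly one f-in)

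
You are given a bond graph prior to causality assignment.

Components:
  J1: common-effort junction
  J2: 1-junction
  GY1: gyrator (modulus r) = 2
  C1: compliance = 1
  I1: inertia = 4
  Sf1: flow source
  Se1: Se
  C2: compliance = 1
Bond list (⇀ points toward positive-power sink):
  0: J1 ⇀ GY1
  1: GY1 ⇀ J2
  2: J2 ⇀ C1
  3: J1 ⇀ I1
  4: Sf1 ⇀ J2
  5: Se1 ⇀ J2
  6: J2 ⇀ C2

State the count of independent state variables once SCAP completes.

bond 4 stroke→Sf1  (Sf1 fixes flow; stroke at Sf1)
bond 5 stroke→J2  (Se1 fixes effort; stroke away)
bond 1 stroke→J2  (1-jn J2 has f-setter on 4)
bond 2 stroke→J2  (J2 flow already set via bond 4)
bond 6 stroke→J2  (J2: bond 4 brought flow, rest push out)
bond 0 stroke→J1  (GY1: gyrator matches bond 1)
bond 3 stroke→I1  (common-e at J1 fixed by 0)

3  (C1, C2, I1 all integral)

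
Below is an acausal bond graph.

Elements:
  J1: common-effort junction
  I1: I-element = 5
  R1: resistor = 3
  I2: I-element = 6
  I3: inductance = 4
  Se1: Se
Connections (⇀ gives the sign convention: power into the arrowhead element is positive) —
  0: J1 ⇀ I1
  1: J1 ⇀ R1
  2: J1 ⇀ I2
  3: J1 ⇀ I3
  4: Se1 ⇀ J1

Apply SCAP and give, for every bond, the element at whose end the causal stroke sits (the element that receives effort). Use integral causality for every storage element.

#0 →I1
#1 →R1
#2 →I2
#3 →I3
#4 →J1

#4 stroke at J1  (Se1 fixes effort; stroke away)
#0 stroke at I1  (common-e at J1 fixed by 4)
#1 stroke at R1  (common-e at J1 fixed by 4)
#2 stroke at I2  (0-jn J1 has e-setter on 4)
#3 stroke at I3  (common-e at J1 fixed by 4)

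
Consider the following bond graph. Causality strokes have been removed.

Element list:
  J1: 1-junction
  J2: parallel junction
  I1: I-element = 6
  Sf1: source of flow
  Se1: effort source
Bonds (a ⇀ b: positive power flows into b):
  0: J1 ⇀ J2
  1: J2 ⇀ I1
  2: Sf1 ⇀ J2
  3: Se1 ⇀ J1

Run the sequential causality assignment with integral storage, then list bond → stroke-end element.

#2 stroke at Sf1  (Sf1 fixes flow; stroke at Sf1)
#3 stroke at J1  (Se1: effort source, stroke at far end)
#0 stroke at J2  (J1 needs exactly one f-in)
#1 stroke at I1  (J2: bond 0 brought effort, rest push out)

β0 →J2
β1 →I1
β2 →Sf1
β3 →J1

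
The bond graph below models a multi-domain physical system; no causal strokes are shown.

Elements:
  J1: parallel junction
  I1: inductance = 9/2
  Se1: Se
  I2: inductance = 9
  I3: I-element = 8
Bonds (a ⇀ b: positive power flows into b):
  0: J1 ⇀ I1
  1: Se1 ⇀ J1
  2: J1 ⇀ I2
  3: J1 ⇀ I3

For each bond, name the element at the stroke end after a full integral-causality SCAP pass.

β1 |J1  (Se1 (Se) sets effort on bond)
β0 |I1  (common-e at J1 fixed by 1)
β2 |I2  (J1: bond 1 brought effort, rest push out)
β3 |I3  (J1: bond 1 brought effort, rest push out)

#0 |I1
#1 |J1
#2 |I2
#3 |I3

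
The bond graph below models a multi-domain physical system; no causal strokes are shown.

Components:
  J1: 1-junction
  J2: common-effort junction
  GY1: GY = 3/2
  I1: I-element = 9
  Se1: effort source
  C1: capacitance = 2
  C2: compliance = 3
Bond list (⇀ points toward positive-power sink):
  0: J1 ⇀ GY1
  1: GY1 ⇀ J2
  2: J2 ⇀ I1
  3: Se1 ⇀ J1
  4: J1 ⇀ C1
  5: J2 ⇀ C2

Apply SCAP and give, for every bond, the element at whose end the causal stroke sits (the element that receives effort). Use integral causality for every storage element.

β3 stroke at J1  (Se1 fixes effort; stroke away)
β2 stroke at I1  (prefer integral on I1)
β4 stroke at J1  (C1 integral (e out))
β0 stroke at GY1  (J1 needs exactly one f-in)
β1 stroke at GY1  (GY1 both-in/both-out from 0)
β5 stroke at J2  (J2 needs exactly one e-in)

β0 →GY1
β1 →GY1
β2 →I1
β3 →J1
β4 →J1
β5 →J2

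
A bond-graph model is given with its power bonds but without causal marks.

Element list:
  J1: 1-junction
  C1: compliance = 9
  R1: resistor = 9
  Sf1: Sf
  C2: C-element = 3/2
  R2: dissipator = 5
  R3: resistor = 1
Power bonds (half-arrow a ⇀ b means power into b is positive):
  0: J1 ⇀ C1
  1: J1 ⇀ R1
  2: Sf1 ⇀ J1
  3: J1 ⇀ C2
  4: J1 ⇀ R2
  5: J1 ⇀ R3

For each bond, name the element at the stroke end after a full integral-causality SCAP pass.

β2 |Sf1  (Sf1 fixes flow; stroke at Sf1)
β0 |J1  (J1: bond 2 brought flow, rest push out)
β1 |J1  (J1 flow already set via bond 2)
β3 |J1  (J1 flow already set via bond 2)
β4 |J1  (J1: bond 2 brought flow, rest push out)
β5 |J1  (1-jn J1 has f-setter on 2)

bond 0 →J1
bond 1 →J1
bond 2 →Sf1
bond 3 →J1
bond 4 →J1
bond 5 →J1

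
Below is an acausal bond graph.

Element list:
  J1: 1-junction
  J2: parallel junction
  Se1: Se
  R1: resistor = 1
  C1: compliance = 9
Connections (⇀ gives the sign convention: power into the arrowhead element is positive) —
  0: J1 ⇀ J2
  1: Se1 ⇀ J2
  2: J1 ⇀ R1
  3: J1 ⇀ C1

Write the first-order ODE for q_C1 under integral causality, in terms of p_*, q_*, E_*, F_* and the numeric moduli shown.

b1 stroke→J2  (Se1 (Se) sets effort on bond)
b0 stroke→J1  (common-e at J2 fixed by 1)
b3 stroke→J1  (C1: C, integral causality)
b2 stroke→R1  (J1 needs exactly one f-in)

dq_C1/dt = -E_Se1 - q_C1/9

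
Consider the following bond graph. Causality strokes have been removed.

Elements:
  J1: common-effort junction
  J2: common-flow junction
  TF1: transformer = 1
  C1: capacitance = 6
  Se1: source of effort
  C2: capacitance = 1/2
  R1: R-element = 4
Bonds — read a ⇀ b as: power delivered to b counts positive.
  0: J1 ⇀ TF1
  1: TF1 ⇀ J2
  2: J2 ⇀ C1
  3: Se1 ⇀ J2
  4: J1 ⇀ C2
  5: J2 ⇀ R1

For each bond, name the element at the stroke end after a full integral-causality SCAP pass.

β3 →J2  (Se1 (Se) sets effort on bond)
β2 →J2  (C1 outputs effort q/C1)
β4 →J1  (prefer integral on C2)
β0 →TF1  (J1 effort already set via bond 4)
β1 →J2  (TF1: transformer flips bond 0)
β5 →R1  (J2 needs exactly one f-in)

bond 0 stroke at TF1
bond 1 stroke at J2
bond 2 stroke at J2
bond 3 stroke at J2
bond 4 stroke at J1
bond 5 stroke at R1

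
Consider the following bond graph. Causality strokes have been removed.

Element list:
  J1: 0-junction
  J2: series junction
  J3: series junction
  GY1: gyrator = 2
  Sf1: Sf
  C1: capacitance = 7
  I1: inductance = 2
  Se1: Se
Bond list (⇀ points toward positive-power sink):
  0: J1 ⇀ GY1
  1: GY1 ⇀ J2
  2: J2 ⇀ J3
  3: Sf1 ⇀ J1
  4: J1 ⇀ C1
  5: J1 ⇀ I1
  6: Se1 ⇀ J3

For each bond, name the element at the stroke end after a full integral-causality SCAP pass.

bond 3 |Sf1  (Sf1: flow source, stroke at near end)
bond 6 |J3  (Se1 fixes effort; stroke away)
bond 2 |J2  (closing 1-jn rule on J3)
bond 1 |GY1  (only one flow-in slot at J2)
bond 0 |GY1  (GY1: gyrator matches bond 1)
bond 4 |J1  (C1 integral (e out))
bond 5 |I1  (J1 effort already set via bond 4)

b0 stroke→GY1
b1 stroke→GY1
b2 stroke→J2
b3 stroke→Sf1
b4 stroke→J1
b5 stroke→I1
b6 stroke→J3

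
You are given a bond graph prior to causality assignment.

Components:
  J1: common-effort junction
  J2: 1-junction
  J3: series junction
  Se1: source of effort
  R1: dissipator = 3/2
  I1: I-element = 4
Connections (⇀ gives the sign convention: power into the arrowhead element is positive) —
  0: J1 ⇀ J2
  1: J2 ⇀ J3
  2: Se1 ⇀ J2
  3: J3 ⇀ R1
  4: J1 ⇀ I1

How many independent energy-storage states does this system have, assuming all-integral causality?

1  (I1 all integral)

bond 2 |J2  (Se1: effort source, stroke at far end)
bond 4 |I1  (I1 outputs flow p/I1)
bond 0 |J1  (J1 needs exactly one e-in)
bond 1 |J2  (common-f at J2 fixed by 0)
bond 3 |J3  (common-f at J3 fixed by 1)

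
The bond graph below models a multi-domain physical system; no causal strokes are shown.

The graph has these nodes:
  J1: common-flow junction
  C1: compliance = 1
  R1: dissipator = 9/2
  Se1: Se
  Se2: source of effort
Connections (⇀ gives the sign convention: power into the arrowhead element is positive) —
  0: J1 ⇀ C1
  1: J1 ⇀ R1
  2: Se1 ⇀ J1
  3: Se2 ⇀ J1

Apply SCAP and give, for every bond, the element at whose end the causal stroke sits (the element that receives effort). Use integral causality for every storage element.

bond 2 stroke at J1  (Se1 fixes effort; stroke away)
bond 3 stroke at J1  (Se2 fixes effort; stroke away)
bond 0 stroke at J1  (C1: C, integral causality)
bond 1 stroke at R1  (closing 1-jn rule on J1)

b0 →J1
b1 →R1
b2 →J1
b3 →J1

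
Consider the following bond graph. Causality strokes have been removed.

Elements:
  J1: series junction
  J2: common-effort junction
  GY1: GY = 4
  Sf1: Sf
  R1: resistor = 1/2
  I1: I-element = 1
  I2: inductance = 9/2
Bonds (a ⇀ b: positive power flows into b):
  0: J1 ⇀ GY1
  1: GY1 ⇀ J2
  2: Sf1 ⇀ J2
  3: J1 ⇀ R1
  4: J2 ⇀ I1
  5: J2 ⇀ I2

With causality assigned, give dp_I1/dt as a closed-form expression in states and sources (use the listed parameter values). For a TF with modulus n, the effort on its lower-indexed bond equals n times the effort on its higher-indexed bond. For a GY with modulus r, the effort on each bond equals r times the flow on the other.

dp_I1/dt = 32*F_Sf1 - 32*p_I1 - 64*p_I2/9

β2 stroke at Sf1  (Sf1: flow source, stroke at near end)
β4 stroke at I1  (I1 integral (f out))
β5 stroke at I2  (I2 integral (f out))
β1 stroke at J2  (only one effort-in slot at J2)
β0 stroke at J1  (through GY1, causality inverts; strokes same side of GY1)
β3 stroke at R1  (closing 1-jn rule on J1)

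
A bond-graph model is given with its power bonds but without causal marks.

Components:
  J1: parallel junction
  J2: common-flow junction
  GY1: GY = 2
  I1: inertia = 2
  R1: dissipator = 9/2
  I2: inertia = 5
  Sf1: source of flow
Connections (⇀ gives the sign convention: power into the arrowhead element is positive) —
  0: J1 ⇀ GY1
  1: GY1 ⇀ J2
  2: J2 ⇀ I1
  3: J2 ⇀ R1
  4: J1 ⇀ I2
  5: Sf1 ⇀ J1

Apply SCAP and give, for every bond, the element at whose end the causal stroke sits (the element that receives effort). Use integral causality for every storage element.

#0 →J1
#1 →J2
#2 →I1
#3 →J2
#4 →I2
#5 →Sf1

β5 →Sf1  (source Sf1 imposes f)
β2 →I1  (I1 integral (f out))
β1 →J2  (common-f at J2 fixed by 2)
β3 →J2  (1-jn J2 has f-setter on 2)
β0 →J1  (through GY1, causality inverts; strokes same side of GY1)
β4 →I2  (common-e at J1 fixed by 0)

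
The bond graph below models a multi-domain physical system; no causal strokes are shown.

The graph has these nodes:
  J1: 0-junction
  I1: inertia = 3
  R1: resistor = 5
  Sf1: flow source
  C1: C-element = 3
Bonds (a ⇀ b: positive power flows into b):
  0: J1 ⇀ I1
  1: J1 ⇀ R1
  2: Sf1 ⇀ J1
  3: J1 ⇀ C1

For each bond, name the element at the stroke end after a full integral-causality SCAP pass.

β0 |I1
β1 |R1
β2 |Sf1
β3 |J1

#2 |Sf1  (Sf1 (Sf) sets flow on bond)
#0 |I1  (prefer integral on I1)
#3 |J1  (prefer integral on C1)
#1 |R1  (J1: bond 3 brought effort, rest push out)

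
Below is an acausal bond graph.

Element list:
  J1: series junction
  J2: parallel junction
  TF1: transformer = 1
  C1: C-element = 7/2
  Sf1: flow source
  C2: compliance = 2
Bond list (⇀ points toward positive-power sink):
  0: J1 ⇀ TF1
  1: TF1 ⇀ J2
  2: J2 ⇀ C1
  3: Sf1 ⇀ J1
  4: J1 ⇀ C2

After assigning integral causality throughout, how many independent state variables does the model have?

#3 stroke→Sf1  (source Sf1 imposes f)
#0 stroke→J1  (1-jn J1 has f-setter on 3)
#4 stroke→J1  (J1: bond 3 brought flow, rest push out)
#1 stroke→TF1  (TF1 one-in-one-out from 0)
#2 stroke→J2  (only one effort-in slot at J2)

2  (C1, C2 all integral)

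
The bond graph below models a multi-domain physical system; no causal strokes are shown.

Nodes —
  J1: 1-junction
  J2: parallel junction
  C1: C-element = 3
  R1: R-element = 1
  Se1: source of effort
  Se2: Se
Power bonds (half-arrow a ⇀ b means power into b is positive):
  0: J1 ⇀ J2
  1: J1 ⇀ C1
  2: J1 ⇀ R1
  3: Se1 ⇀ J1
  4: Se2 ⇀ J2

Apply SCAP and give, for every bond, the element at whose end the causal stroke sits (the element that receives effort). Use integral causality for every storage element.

bond 0 stroke at J1
bond 1 stroke at J1
bond 2 stroke at R1
bond 3 stroke at J1
bond 4 stroke at J2

bond 3 stroke at J1  (Se1 fixes effort; stroke away)
bond 4 stroke at J2  (Se2 fixes effort; stroke away)
bond 0 stroke at J1  (0-jn J2 has e-setter on 4)
bond 1 stroke at J1  (C1 outputs effort q/C1)
bond 2 stroke at R1  (only one flow-in slot at J1)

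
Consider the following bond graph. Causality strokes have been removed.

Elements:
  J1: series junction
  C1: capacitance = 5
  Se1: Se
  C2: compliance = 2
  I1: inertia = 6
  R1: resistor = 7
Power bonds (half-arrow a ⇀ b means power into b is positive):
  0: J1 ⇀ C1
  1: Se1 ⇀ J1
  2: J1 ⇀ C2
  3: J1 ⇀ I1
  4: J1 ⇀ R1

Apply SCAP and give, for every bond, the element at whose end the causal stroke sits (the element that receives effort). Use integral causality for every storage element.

bond 1 →J1  (Se1 (Se) sets effort on bond)
bond 0 →J1  (C1 outputs effort q/C1)
bond 2 →J1  (C2: C, integral causality)
bond 3 →I1  (prefer integral on I1)
bond 4 →J1  (common-f at J1 fixed by 3)

bond 0 →J1
bond 1 →J1
bond 2 →J1
bond 3 →I1
bond 4 →J1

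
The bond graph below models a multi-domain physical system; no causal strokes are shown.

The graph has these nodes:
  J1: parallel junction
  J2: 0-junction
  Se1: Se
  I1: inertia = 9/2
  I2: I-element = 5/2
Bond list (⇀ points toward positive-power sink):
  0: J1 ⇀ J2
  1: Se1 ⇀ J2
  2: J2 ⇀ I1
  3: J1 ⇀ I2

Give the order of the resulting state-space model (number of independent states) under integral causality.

2  (I1, I2 all integral)

bond 1 stroke→J2  (Se1: effort source, stroke at far end)
bond 0 stroke→J1  (J2 effort already set via bond 1)
bond 2 stroke→I1  (J2 effort already set via bond 1)
bond 3 stroke→I2  (J1 effort already set via bond 0)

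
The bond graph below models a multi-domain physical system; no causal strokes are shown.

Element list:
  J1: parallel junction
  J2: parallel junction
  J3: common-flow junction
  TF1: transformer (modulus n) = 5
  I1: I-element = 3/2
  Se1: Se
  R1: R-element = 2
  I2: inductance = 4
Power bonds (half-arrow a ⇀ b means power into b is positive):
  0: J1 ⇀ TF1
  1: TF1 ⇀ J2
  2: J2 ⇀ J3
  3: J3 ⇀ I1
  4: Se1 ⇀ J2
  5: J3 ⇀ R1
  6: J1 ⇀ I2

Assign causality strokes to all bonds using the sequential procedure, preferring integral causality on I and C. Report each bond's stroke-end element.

b4 stroke at J2  (Se1: effort source, stroke at far end)
b1 stroke at TF1  (J2: bond 4 brought effort, rest push out)
b2 stroke at J3  (J2 effort already set via bond 4)
b0 stroke at J1  (through TF1, causality passes straight; one stroke at TF1)
b6 stroke at I2  (J1 effort already set via bond 0)
b3 stroke at I1  (I1 integral (f out))
b5 stroke at J3  (common-f at J3 fixed by 3)

b0 →J1
b1 →TF1
b2 →J3
b3 →I1
b4 →J2
b5 →J3
b6 →I2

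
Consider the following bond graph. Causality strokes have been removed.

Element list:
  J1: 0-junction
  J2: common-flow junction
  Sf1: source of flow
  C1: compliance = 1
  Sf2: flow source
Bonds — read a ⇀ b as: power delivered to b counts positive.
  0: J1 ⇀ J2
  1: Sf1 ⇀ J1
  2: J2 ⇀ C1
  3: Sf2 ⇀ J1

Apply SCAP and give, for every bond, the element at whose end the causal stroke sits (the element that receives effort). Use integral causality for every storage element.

β1 stroke at Sf1  (Sf1 fixes flow; stroke at Sf1)
β3 stroke at Sf2  (Sf2: flow source, stroke at near end)
β0 stroke at J1  (only one effort-in slot at J1)
β2 stroke at J2  (J2: bond 0 brought flow, rest push out)

β0 stroke at J1
β1 stroke at Sf1
β2 stroke at J2
β3 stroke at Sf2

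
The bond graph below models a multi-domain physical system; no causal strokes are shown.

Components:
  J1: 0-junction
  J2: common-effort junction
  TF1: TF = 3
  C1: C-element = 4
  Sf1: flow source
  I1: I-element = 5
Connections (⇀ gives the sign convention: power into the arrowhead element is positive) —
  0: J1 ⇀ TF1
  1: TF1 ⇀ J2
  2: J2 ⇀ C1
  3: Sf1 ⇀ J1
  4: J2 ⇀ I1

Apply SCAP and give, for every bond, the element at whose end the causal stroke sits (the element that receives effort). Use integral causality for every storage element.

b3 |Sf1  (Sf1 (Sf) sets flow on bond)
b0 |J1  (only one effort-in slot at J1)
b1 |TF1  (through TF1, causality passes straight; one stroke at TF1)
b2 |J2  (prefer integral on C1)
b4 |I1  (common-e at J2 fixed by 2)

bond 0 stroke at J1
bond 1 stroke at TF1
bond 2 stroke at J2
bond 3 stroke at Sf1
bond 4 stroke at I1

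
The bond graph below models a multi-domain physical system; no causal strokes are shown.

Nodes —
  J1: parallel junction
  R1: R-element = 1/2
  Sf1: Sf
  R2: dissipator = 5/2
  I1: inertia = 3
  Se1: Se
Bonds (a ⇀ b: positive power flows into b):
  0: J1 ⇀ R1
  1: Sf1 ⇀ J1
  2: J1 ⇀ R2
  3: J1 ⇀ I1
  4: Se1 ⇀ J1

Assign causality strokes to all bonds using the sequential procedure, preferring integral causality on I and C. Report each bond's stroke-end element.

b1 stroke at Sf1  (source Sf1 imposes f)
b4 stroke at J1  (source Se1 imposes e)
b0 stroke at R1  (common-e at J1 fixed by 4)
b2 stroke at R2  (common-e at J1 fixed by 4)
b3 stroke at I1  (common-e at J1 fixed by 4)

β0 stroke→R1
β1 stroke→Sf1
β2 stroke→R2
β3 stroke→I1
β4 stroke→J1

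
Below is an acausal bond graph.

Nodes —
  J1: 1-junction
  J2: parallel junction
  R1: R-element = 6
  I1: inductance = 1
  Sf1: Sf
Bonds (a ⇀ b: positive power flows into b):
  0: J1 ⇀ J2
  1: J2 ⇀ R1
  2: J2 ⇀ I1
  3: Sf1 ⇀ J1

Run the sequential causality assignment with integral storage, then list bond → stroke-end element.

b0 stroke→J1
b1 stroke→J2
b2 stroke→I1
b3 stroke→Sf1

β3 stroke→Sf1  (Sf1: flow source, stroke at near end)
β0 stroke→J1  (J1 flow already set via bond 3)
β2 stroke→I1  (prefer integral on I1)
β1 stroke→J2  (J2: last free bond brings effort in)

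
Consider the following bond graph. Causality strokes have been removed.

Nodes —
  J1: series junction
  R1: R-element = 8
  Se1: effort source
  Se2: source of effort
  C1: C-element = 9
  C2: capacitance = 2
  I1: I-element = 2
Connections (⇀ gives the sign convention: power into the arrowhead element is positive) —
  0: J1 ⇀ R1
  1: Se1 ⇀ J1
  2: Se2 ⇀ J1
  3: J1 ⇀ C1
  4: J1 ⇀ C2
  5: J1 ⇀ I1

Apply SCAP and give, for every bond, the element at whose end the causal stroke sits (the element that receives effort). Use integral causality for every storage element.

β0 →J1
β1 →J1
β2 →J1
β3 →J1
β4 →J1
β5 →I1

β1 |J1  (Se1 fixes effort; stroke away)
β2 |J1  (source Se2 imposes e)
β3 |J1  (prefer integral on C1)
β4 |J1  (C2 integral (e out))
β5 |I1  (I1: I, integral causality)
β0 |J1  (J1: bond 5 brought flow, rest push out)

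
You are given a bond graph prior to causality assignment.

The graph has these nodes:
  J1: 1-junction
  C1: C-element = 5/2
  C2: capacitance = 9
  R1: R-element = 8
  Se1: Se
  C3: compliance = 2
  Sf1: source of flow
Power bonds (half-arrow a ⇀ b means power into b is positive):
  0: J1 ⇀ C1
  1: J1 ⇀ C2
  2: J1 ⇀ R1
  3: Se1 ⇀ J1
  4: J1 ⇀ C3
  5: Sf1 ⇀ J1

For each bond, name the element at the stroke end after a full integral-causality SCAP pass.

b3 stroke→J1  (Se1 fixes effort; stroke away)
b5 stroke→Sf1  (source Sf1 imposes f)
b0 stroke→J1  (J1 flow already set via bond 5)
b1 stroke→J1  (common-f at J1 fixed by 5)
b2 stroke→J1  (common-f at J1 fixed by 5)
b4 stroke→J1  (J1 flow already set via bond 5)

#0 →J1
#1 →J1
#2 →J1
#3 →J1
#4 →J1
#5 →Sf1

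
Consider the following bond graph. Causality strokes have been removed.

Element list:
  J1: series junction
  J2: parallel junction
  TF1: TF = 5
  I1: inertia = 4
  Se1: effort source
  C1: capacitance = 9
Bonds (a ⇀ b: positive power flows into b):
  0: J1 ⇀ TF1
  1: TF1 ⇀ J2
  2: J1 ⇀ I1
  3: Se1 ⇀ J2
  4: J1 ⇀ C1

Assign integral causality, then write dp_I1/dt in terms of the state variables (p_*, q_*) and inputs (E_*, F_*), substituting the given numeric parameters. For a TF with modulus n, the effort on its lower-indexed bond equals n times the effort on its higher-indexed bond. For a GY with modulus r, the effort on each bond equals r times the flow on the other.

dp_I1/dt = -5*E_Se1 - q_C1/9

#3 stroke at J2  (Se1: effort source, stroke at far end)
#1 stroke at TF1  (J2: bond 3 brought effort, rest push out)
#0 stroke at J1  (through TF1, causality passes straight; one stroke at TF1)
#2 stroke at I1  (I1 outputs flow p/I1)
#4 stroke at J1  (J1: bond 2 brought flow, rest push out)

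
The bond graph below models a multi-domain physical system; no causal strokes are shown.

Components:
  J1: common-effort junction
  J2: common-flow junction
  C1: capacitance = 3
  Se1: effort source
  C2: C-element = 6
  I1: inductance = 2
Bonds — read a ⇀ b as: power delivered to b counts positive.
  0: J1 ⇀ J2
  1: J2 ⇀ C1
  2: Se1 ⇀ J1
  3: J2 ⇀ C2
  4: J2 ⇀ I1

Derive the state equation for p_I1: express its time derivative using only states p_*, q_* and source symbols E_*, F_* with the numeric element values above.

dp_I1/dt = E_Se1 - q_C1/3 - q_C2/6

b2 →J1  (Se1: effort source, stroke at far end)
b0 →J2  (J1: bond 2 brought effort, rest push out)
b1 →J2  (C1: C, integral causality)
b3 →J2  (C2 outputs effort q/C2)
b4 →I1  (J2 needs exactly one f-in)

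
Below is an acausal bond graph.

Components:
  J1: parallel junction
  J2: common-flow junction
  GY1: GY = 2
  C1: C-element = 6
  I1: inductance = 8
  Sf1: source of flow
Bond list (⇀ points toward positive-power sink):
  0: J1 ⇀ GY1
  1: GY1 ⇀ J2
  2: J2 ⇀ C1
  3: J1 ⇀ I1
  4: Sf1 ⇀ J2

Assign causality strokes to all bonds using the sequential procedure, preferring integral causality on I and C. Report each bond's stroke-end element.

#0 stroke at J1
#1 stroke at J2
#2 stroke at J2
#3 stroke at I1
#4 stroke at Sf1

#4 →Sf1  (Sf1: flow source, stroke at near end)
#1 →J2  (J2: bond 4 brought flow, rest push out)
#2 →J2  (common-f at J2 fixed by 4)
#0 →J1  (GY1: gyrator matches bond 1)
#3 →I1  (common-e at J1 fixed by 0)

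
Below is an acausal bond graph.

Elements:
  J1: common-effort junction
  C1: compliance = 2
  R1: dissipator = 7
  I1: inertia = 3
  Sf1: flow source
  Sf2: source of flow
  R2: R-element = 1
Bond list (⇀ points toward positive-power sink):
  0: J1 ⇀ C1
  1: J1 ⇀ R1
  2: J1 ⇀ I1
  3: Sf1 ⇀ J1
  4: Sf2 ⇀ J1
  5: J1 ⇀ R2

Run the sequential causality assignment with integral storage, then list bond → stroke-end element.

β3 stroke at Sf1  (Sf1 (Sf) sets flow on bond)
β4 stroke at Sf2  (Sf2 fixes flow; stroke at Sf2)
β0 stroke at J1  (C1 outputs effort q/C1)
β1 stroke at R1  (common-e at J1 fixed by 0)
β2 stroke at I1  (common-e at J1 fixed by 0)
β5 stroke at R2  (0-jn J1 has e-setter on 0)

b0 |J1
b1 |R1
b2 |I1
b3 |Sf1
b4 |Sf2
b5 |R2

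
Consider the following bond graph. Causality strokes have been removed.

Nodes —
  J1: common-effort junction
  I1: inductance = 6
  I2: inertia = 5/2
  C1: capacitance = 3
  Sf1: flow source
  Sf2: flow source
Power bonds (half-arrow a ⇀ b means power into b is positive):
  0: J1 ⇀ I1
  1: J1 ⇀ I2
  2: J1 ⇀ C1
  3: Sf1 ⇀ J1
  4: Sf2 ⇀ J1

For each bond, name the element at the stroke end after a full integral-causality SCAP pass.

#3 stroke→Sf1  (source Sf1 imposes f)
#4 stroke→Sf2  (source Sf2 imposes f)
#0 stroke→I1  (prefer integral on I1)
#1 stroke→I2  (I2 integral (f out))
#2 stroke→J1  (J1: last free bond brings effort in)

#0 →I1
#1 →I2
#2 →J1
#3 →Sf1
#4 →Sf2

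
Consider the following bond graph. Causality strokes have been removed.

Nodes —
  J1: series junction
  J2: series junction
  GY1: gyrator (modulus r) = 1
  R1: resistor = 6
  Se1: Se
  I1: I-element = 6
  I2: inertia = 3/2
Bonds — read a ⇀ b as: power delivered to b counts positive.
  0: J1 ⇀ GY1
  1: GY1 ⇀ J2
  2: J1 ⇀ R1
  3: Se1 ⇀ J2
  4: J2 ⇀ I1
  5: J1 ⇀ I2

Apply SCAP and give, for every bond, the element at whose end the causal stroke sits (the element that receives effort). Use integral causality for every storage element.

bond 3 →J2  (Se1 (Se) sets effort on bond)
bond 4 →I1  (I1 outputs flow p/I1)
bond 1 →J2  (J2: bond 4 brought flow, rest push out)
bond 0 →J1  (GY GY1: same side as bond 1)
bond 5 →I2  (I2: I, integral causality)
bond 2 →J1  (J1: bond 5 brought flow, rest push out)

bond 0 →J1
bond 1 →J2
bond 2 →J1
bond 3 →J2
bond 4 →I1
bond 5 →I2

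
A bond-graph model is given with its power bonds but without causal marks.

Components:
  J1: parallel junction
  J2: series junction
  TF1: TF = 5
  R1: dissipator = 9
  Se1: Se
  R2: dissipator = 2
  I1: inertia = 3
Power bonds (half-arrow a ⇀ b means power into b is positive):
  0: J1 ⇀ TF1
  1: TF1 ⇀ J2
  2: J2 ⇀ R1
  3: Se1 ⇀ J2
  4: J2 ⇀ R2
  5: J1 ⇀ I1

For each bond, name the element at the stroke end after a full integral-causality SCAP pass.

bond 3 stroke at J2  (source Se1 imposes e)
bond 5 stroke at I1  (I1 integral (f out))
bond 0 stroke at J1  (only one effort-in slot at J1)
bond 1 stroke at TF1  (TF TF1: opposite of bond 0)
bond 2 stroke at J2  (J2: bond 1 brought flow, rest push out)
bond 4 stroke at J2  (1-jn J2 has f-setter on 1)

#0 →J1
#1 →TF1
#2 →J2
#3 →J2
#4 →J2
#5 →I1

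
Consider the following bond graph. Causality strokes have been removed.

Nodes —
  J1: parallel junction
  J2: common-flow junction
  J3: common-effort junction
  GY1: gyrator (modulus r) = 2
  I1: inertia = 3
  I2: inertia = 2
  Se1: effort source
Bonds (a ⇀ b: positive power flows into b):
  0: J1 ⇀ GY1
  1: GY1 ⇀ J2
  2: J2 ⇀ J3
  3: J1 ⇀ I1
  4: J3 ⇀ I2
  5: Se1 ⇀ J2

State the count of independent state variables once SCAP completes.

2  (I1, I2 all integral)

β5 →J2  (source Se1 imposes e)
β3 →I1  (I1 outputs flow p/I1)
β0 →J1  (closing 0-jn rule on J1)
β1 →J2  (through GY1, causality inverts; strokes same side of GY1)
β2 →J3  (closing 1-jn rule on J2)
β4 →I2  (common-e at J3 fixed by 2)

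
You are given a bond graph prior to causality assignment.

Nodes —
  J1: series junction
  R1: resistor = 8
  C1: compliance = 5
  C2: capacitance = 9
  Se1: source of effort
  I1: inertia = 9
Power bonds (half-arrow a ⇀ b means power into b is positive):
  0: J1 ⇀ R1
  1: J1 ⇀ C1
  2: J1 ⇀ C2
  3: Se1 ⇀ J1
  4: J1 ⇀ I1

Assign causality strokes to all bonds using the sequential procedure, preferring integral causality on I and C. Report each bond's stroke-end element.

#3 stroke→J1  (Se1: effort source, stroke at far end)
#1 stroke→J1  (C1 outputs effort q/C1)
#2 stroke→J1  (C2: C, integral causality)
#4 stroke→I1  (I1: I, integral causality)
#0 stroke→J1  (common-f at J1 fixed by 4)

#0 stroke at J1
#1 stroke at J1
#2 stroke at J1
#3 stroke at J1
#4 stroke at I1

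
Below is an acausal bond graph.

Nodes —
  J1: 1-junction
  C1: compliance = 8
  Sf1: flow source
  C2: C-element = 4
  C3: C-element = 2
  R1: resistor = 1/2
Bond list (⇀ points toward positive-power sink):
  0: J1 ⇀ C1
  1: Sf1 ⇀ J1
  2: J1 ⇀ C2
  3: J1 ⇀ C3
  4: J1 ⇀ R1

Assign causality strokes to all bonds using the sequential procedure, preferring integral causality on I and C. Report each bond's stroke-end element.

bond 0 stroke→J1
bond 1 stroke→Sf1
bond 2 stroke→J1
bond 3 stroke→J1
bond 4 stroke→J1

b1 →Sf1  (source Sf1 imposes f)
b0 →J1  (J1: bond 1 brought flow, rest push out)
b2 →J1  (common-f at J1 fixed by 1)
b3 →J1  (1-jn J1 has f-setter on 1)
b4 →J1  (J1: bond 1 brought flow, rest push out)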